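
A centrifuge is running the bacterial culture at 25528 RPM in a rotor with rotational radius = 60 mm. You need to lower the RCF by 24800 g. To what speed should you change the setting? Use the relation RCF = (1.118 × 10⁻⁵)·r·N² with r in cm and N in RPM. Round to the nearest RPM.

N₂ ≈ 16792 RPM

r = 60 mm = 6.0 cm
Current RCF = 1.118 × 10⁻⁵ × 6 × (25528)² = 1.118 × 10⁻⁵ × 6 × 651,678,784 ≈ 43,714.6 × g
Target RCF = 43,714.6 − 24,800 = 18,914.6 × g
N² = 18,914.6 / (6.708 × 10⁻⁵) = 281,970,781
N ≈ √281,970,781 ≈ 16,792.0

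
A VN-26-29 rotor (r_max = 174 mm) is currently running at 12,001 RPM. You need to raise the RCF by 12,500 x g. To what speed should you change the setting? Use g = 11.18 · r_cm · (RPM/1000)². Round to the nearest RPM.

N₂ ≈ 14432 RPM

r = 174 mm = 17.4 cm
Current RCF = 11.18 × 17.4 × (12.001)² = 11.18 × 17.4 × 144.024001 ≈ 28,017.3 × g
Target RCF = 28,017.3 + 12,500 = 40,517.3 × g
(N/1000)² = 40,517.3 / 194.532 = 208.2809
N = 1000 × √208.2809 ≈ 14,431.9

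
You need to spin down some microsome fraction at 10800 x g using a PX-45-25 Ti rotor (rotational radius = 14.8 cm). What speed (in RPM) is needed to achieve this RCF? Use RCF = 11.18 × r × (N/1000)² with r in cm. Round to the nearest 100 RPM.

≈ 8100 RPM

10,800 = 11.18 × 14.8 × (N/1000)²
(N/1000)² = 10,800 / 165.464 = 65.271
N = 1000 × √65.271 ≈ 8,079.0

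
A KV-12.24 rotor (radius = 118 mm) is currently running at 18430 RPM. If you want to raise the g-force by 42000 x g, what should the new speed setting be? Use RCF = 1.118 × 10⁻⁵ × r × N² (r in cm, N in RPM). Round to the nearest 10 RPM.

≈ 25650 RPM

r = 118 mm = 11.8 cm
Current RCF = 1.118 × 10⁻⁵ × 11.8 × (18430)² = 1.118 × 10⁻⁵ × 11.8 × 339,664,900 ≈ 44,810 × g
Target RCF = 44,810 + 42,000 = 86,810 × g
N² = 86,810 / (13.1924 × 10⁻⁵) = 658,030,381
N ≈ √658,030,381 ≈ 25,652.1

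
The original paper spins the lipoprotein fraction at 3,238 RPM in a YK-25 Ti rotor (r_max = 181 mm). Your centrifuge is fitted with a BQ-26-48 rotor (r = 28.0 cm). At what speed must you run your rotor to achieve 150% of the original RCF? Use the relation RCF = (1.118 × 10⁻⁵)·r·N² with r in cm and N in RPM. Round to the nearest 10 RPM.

3190 RPM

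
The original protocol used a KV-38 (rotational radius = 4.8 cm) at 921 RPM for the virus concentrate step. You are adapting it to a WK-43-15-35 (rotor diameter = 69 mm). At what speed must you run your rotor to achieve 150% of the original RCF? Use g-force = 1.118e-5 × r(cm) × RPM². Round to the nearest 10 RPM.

≈ 1330 RPM

RCF_original = 1.118 × 10⁻⁵ × 4.8 × (921)² = 1.118 × 10⁻⁵ × 4.8 × 848,241 ≈ 45.5 × g
Target RCF = 1.5 × 45.5 ≈ 68.2 × g
Your rotor: r = 69 mm / 2 = 34.5 mm = 3.45 cm
68.2 = 1.118 × 10⁻⁵ × 3.45 × N²
N² = 68.2 / (3.8571 × 10⁻⁵) = 1,768,168
N ≈ √1,768,168 ≈ 1,329.7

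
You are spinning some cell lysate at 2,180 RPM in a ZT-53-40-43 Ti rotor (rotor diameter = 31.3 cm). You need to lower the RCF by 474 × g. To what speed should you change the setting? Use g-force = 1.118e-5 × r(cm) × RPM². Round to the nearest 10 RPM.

1430 RPM

r = 31.3 / 2 = 15.65 cm
Current RCF = 1.118 × 10⁻⁵ × 15.65 × (2180)² = 1.118 × 10⁻⁵ × 15.65 × 4,752,400 ≈ 831.5 × g
Target RCF = 831.5 − 474 = 357.5 × g
N² = 357.5 / (17.4967 × 10⁻⁵) = 2,043,242
N ≈ √2,043,242 ≈ 1,429.4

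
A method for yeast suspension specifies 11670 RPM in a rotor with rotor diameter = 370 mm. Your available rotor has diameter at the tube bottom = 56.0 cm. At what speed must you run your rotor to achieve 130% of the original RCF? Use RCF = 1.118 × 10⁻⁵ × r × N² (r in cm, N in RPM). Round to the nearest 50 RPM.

Original rotor: r = 370 mm / 2 = 185 mm = 18.5 cm
RCF_original = 1.118 × 10⁻⁵ × 18.5 × (11670)² = 1.118 × 10⁻⁵ × 18.5 × 136,188,900 ≈ 28,168 × g
Target RCF = 1.3 × 28,168 ≈ 36,618.4 × g
Your rotor: r = 56.0 / 2 = 28 cm
36,618.4 = 1.118 × 10⁻⁵ × 28 × N²
N² = 36,618.4 / (31.304 × 10⁻⁵) = 116,976,744
N ≈ √116,976,744 ≈ 10,815.6

≈ 10800 RPM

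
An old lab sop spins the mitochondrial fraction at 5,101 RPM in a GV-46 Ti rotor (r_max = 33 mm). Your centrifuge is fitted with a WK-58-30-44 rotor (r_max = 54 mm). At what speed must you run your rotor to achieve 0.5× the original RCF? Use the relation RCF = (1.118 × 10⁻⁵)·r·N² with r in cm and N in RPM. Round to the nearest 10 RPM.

≈ 2820 RPM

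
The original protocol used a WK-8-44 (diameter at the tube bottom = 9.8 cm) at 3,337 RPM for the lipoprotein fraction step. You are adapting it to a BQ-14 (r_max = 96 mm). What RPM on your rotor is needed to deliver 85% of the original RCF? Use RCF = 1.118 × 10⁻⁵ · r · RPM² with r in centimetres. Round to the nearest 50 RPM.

Original rotor: r = 9.8 / 2 = 4.9 cm
RCF = 1.118 × 10⁻⁵ × r × N²
RCF_original = 1.118 × 10⁻⁵ × 4.9 × (3337)² = 1.118 × 10⁻⁵ × 4.9 × 11,135,569 ≈ 610 × g
Target RCF = 0.85 × 610 ≈ 518.5 × g
Your rotor: r = 96 mm = 9.6 cm
518.5 = 1.118 × 10⁻⁵ × 9.6 × N²
N² = 518.5 / (10.7328 × 10⁻⁵) = 4,830,985
N ≈ √4,830,985 ≈ 2,198.0

≈ 2200 RPM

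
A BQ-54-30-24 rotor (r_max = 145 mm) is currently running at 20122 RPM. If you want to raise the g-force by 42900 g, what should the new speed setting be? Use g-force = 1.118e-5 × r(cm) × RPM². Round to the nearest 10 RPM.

r = 145 mm = 14.5 cm
Current RCF = 1.118 × 10⁻⁵ × 14.5 × (20122)² = 1.118 × 10⁻⁵ × 14.5 × 404,894,884 ≈ 65,637.5 × g
Target RCF = 65,637.5 + 42,900 = 108,537.5 × g
N² = 108,537.5 / (16.211 × 10⁻⁵) = 669,529,949
N ≈ √669,529,949 ≈ 25,875.3

25880 RPM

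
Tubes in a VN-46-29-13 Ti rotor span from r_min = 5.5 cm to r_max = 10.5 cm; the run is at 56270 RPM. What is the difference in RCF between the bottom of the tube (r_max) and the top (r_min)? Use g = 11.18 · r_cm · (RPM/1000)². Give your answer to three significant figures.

≈ 177000 × g

RCF_max = 11.18 × 10.5 × (56.27)² = 11.18 × 10.5 × 3,166.3129 ≈ 371,693.5 × g
RCF_min = 11.18 × 5.5 × (56.27)² = 11.18 × 5.5 × 3,166.3129 ≈ 194,696.6 × g
ΔRCF = 371,693.5 − 194,696.6 = 176,996.9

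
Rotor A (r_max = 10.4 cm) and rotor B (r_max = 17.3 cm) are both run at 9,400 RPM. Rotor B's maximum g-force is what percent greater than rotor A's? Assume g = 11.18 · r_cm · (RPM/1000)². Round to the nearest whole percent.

66%

At equal RPM, RCF scales linearly with r: ratio = 17.3 / 10.4 = 1.6635.
So rotor B delivers 66.3% more g-force.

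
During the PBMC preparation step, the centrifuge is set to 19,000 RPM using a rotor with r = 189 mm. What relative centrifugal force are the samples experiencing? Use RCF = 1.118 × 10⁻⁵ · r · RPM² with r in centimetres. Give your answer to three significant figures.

76300 ×g

r = 189 mm = 18.9 cm
RCF = 1.118 × 10⁻⁵ × 18.9 × (19000)² = 1.118 × 10⁻⁵ × 18.9 × 361,000,000 ≈ 76,280 × g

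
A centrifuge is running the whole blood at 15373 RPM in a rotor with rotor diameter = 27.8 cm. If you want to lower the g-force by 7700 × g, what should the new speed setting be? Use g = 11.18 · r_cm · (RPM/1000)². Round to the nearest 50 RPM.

≈ 13650 RPM

r = 27.8 / 2 = 13.9 cm
Current RCF = 11.18 × 13.9 × (15.373)² = 11.18 × 13.9 × 236.329129 ≈ 36,726 × g
Target RCF = 36,726 − 7,700 = 29,026 × g
(N/1000)² = 29,026 / 155.402 = 186.7801
N = 1000 × √186.7801 ≈ 13,666.8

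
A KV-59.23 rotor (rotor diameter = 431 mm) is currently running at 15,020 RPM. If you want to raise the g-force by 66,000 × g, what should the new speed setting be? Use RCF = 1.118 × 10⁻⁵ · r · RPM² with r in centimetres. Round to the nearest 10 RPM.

r = 431 mm / 2 = 215.5 mm = 21.55 cm
Current RCF = 1.118 × 10⁻⁵ × 21.55 × (15020)² = 1.118 × 10⁻⁵ × 21.55 × 225,600,400 ≈ 54,353.7 × g
Target RCF = 54,353.7 + 66,000 = 120,353.7 × g
N² = 120,353.7 / (24.0929 × 10⁻⁵) = 499,540,113
N ≈ √499,540,113 ≈ 22,350.4

N₂ ≈ 22350 RPM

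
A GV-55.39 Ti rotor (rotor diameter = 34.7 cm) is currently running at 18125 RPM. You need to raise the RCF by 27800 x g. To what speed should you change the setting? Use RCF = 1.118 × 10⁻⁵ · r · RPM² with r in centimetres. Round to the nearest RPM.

N₂ ≈ 21722 RPM

r = 34.7 / 2 = 17.35 cm
Current RCF = 1.118 × 10⁻⁵ × 17.35 × (18125)² = 1.118 × 10⁻⁵ × 17.35 × 328,515,625 ≈ 63,723.2 × g
Target RCF = 63,723.2 + 27,800 = 91,523.2 × g
N² = 91,523.2 / (19.3973 × 10⁻⁵) = 471,834,740
N ≈ √471,834,740 ≈ 21,721.8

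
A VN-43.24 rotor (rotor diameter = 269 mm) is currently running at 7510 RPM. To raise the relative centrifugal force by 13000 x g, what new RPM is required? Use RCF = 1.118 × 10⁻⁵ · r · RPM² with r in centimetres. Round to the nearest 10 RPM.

r = 269 mm / 2 = 134.5 mm = 13.45 cm
Current RCF = 1.118 × 10⁻⁵ × 13.45 × (7510)² = 1.118 × 10⁻⁵ × 13.45 × 56,400,100 ≈ 8,480.9 × g
Target RCF = 8,480.9 + 13,000 = 21,480.9 × g
N² = 21,480.9 / (15.0371 × 10⁻⁵) = 142,852,678
N ≈ √142,852,678 ≈ 11,952.1

N₂ ≈ 11950 RPM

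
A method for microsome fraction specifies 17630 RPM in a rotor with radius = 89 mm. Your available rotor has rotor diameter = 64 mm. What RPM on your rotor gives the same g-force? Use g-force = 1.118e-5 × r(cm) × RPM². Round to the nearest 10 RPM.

≈ 29400 RPM

Original rotor: r = 89 mm = 8.9 cm
RCF = 1.118 × 10⁻⁵ × r × N²
RCF_original = 1.118 × 10⁻⁵ × 8.9 × (17630)² = 1.118 × 10⁻⁵ × 8.9 × 310,816,900 ≈ 30,926.9 × g
Your rotor: r = 64 mm / 2 = 32 mm = 3.2 cm
30,926.9 = 1.118 × 10⁻⁵ × 3.2 × N²
N² = 30,926.9 / (3.5776 × 10⁻⁵) = 864,459,414
N ≈ √864,459,414 ≈ 29,401.7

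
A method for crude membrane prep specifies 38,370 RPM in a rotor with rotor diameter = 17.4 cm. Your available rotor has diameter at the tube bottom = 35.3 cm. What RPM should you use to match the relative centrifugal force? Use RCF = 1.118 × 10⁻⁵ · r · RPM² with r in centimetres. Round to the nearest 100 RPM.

26900 RPM

Original rotor: r = 17.4 / 2 = 8.7 cm
RCF = 1.118 × 10⁻⁵ × r × N²
RCF_original = 1.118 × 10⁻⁵ × 8.7 × (38370)² = 1.118 × 10⁻⁵ × 8.7 × 1,472,256,900 ≈ 143,200.5 × g
Your rotor: r = 35.3 / 2 = 17.65 cm
143,200.5 = 1.118 × 10⁻⁵ × 17.65 × N²
N² = 143,200.5 / (19.7327 × 10⁻⁵) = 725,701,501
N ≈ √725,701,501 ≈ 26,938.8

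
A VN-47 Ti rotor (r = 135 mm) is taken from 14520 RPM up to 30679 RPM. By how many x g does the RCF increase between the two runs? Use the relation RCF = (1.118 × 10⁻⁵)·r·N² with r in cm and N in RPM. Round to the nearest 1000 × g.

≈ 110000 x g

r = 135 mm = 13.5 cm
RCF₁ = 1.118 × 10⁻⁵ × 13.5 × (14520)² = 1.118 × 10⁻⁵ × 13.5 × 210,830,400 ≈ 31,820.6 × g
RCF₂ = 1.118 × 10⁻⁵ × 13.5 × (30679)² = 1.118 × 10⁻⁵ × 13.5 × 941,201,041 ≈ 142,055.5 × g
Increase = 142,055.5 − 31,820.6 = 110,234.9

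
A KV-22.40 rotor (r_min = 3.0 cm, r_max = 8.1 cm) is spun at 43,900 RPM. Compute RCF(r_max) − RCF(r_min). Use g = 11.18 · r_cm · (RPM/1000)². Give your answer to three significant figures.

≈ 110000 × g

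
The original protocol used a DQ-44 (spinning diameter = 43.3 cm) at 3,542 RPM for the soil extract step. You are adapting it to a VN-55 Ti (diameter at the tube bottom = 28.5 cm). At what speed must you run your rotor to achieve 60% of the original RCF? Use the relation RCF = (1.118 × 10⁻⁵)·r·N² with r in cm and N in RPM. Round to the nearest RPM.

3382 RPM

Original rotor: r = 43.3 / 2 = 21.65 cm
RCF = 1.118 × 10⁻⁵ × r × N²
RCF_original = 1.118 × 10⁻⁵ × 21.65 × (3542)² = 1.118 × 10⁻⁵ × 21.65 × 12,545,764 ≈ 3,036.7 × g
Target RCF = 0.6 × 3,036.7 ≈ 1,822 × g
Your rotor: r = 28.5 / 2 = 14.25 cm
1,822 = 1.118 × 10⁻⁵ × 14.25 × N²
N² = 1,822 / (15.9315 × 10⁻⁵) = 11,436,462
N ≈ √11,436,462 ≈ 3,381.8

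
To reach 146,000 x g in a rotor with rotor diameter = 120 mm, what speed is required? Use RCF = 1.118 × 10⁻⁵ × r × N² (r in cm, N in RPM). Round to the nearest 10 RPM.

r = 120 mm / 2 = 60 mm = 6 cm
146,000 = 1.118 × 10⁻⁵ × 6 × N²
N² = 146,000 / (6.708 × 10⁻⁵) = 2,176,505,665
N ≈ √2,176,505,665 ≈ 46,653.0

46650 RPM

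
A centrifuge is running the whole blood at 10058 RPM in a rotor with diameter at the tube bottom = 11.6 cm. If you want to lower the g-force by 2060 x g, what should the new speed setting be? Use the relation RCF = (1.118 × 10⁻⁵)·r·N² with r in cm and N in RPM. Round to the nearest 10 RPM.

≈ 8330 RPM

r = 11.6 / 2 = 5.8 cm
Current RCF = 1.118 × 10⁻⁵ × 5.8 × (10058)² = 1.118 × 10⁻⁵ × 5.8 × 101,163,364 ≈ 6,559.8 × g
Target RCF = 6,559.8 − 2,060 = 4,499.8 × g
N² = 4,499.8 / (6.4844 × 10⁻⁵) = 69,394,238
N ≈ √69,394,238 ≈ 8,330.3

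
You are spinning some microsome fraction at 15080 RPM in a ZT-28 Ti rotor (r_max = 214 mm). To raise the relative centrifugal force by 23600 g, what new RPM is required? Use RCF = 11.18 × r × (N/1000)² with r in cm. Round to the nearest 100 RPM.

≈ 18100 RPM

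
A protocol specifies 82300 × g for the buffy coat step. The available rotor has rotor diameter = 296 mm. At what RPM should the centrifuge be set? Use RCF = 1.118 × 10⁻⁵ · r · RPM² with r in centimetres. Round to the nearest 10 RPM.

r = 296 mm / 2 = 148 mm = 14.8 cm
RCF = 1.118 × 10⁻⁵ × r × N²
82,300 = 1.118 × 10⁻⁵ × 14.8 × N²
N² = 82,300 / (16.5464 × 10⁻⁵) = 497,389,160
N ≈ √497,389,160 ≈ 22,302.2

≈ 22300 RPM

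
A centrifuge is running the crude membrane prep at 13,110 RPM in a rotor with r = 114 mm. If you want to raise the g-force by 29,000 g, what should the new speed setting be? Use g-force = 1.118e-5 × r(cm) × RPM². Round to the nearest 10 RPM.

r = 114 mm = 11.4 cm
Current RCF = 1.118 × 10⁻⁵ × 11.4 × (13110)² = 1.118 × 10⁻⁵ × 11.4 × 171,872,100 ≈ 21,905.4 × g
Target RCF = 21,905.4 + 29,000 = 50,905.4 × g
N² = 50,905.4 / (12.7452 × 10⁻⁵) = 399,408,405
N ≈ √399,408,405 ≈ 19,985.2

N₂ ≈ 19990 RPM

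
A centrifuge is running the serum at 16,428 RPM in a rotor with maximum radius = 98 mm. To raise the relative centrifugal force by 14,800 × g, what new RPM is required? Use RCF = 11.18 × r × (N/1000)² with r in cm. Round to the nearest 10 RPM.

≈ 20120 RPM

r = 98 mm = 9.8 cm
Current RCF = 11.18 × 9.8 × (16.428)² = 11.18 × 9.8 × 269.879184 ≈ 29,569 × g
Target RCF = 29,569 + 14,800 = 44,369 × g
(N/1000)² = 44,369 / 109.564 = 404.9597
N = 1000 × √404.9597 ≈ 20,123.6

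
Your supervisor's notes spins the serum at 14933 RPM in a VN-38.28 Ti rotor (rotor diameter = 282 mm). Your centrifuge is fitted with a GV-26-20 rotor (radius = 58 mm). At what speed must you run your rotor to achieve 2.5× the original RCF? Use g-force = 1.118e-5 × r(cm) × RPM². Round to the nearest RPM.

36814 RPM

Original rotor: r = 282 mm / 2 = 141 mm = 14.1 cm
RCF = 1.118 × 10⁻⁵ × r × N²
RCF_original = 1.118 × 10⁻⁵ × 14.1 × (14933)² = 1.118 × 10⁻⁵ × 14.1 × 222,994,489 ≈ 35,152.4 × g
Target RCF = 2.5 × 35,152.4 ≈ 87,881 × g
Your rotor: r = 58 mm = 5.8 cm
87,881 = 1.118 × 10⁻⁵ × 5.8 × N²
N² = 87,881 / (6.4844 × 10⁻⁵) = 1,355,268,028
N ≈ √1,355,268,028 ≈ 36,814.0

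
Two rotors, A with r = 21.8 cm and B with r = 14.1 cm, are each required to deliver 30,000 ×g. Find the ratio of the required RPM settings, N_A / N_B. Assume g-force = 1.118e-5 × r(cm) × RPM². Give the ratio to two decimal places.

At fixed RCF, N ∝ 1/√r, so N_A/N_B = √(r_B/r_A) = √(14.1/21.8) = √0.646789 = 0.8042.

0.80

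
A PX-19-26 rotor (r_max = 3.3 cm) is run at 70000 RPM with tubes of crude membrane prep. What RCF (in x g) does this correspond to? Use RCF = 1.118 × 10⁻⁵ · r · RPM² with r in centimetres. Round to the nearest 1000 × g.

RCF = 1.118 × 10⁻⁵ × r × N²
RCF = 1.118 × 10⁻⁵ × 3.3 × (70000)² = 1.118 × 10⁻⁵ × 3.3 × 4,900,000,000 ≈ 180,780.6 × g

≈ 181000 x g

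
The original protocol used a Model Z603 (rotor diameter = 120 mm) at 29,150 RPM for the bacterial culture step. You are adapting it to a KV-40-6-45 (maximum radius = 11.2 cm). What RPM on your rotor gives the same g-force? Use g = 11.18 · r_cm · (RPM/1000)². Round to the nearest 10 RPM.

≈ 21340 RPM

Original rotor: r = 120 mm / 2 = 60 mm = 6 cm
RCF_original = 11.18 × 6 × (29.15)² = 11.18 × 6 × 849.7225 ≈ 56,999.4 × g
56,999.4 = 11.18 × 11.2 × (N/1000)²
(N/1000)² = 56,999.4 / 125.216 = 455.2086
N = 1000 × √455.2086 ≈ 21,335.6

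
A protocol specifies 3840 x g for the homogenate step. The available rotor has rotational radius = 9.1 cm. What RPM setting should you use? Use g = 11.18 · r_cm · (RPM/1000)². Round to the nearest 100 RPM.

≈ 6100 RPM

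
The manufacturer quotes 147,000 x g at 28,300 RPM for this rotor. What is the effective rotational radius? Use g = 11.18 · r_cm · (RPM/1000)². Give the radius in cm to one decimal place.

16.4 cm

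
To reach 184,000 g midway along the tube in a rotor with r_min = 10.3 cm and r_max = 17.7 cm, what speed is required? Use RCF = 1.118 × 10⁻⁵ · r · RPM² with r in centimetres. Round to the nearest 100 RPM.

r_avg = (10.3 + 17.7) / 2 = 14 cm
RCF = 1.118 × 10⁻⁵ × r × N²
184,000 = 1.118 × 10⁻⁵ × 14 × N²
N² = 184,000 / (15.652 × 10⁻⁵) = 1,175,568,617
N ≈ √1,175,568,617 ≈ 34,286.6

≈ 34300 RPM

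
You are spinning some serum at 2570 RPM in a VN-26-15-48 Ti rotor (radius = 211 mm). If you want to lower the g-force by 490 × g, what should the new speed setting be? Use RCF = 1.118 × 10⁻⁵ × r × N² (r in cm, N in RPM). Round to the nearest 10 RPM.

≈ 2130 RPM

r = 211 mm = 21.1 cm
Current RCF = 1.118 × 10⁻⁵ × 21.1 × (2570)² = 1.118 × 10⁻⁵ × 21.1 × 6,604,900 ≈ 1,558.1 × g
Target RCF = 1,558.1 − 490 = 1,068.1 × g
N² = 1,068.1 / (23.5898 × 10⁻⁵) = 4,527,804
N ≈ √4,527,804 ≈ 2,127.9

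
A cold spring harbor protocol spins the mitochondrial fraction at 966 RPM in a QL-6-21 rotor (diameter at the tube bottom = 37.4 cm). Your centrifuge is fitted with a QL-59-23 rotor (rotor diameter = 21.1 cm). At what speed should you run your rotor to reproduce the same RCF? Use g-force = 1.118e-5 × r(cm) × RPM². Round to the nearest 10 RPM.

≈ 1290 RPM

Original rotor: r = 37.4 / 2 = 18.7 cm
RCF_original = 1.118 × 10⁻⁵ × 18.7 × (966)² = 1.118 × 10⁻⁵ × 18.7 × 933,156 ≈ 195.1 × g
Your rotor: r = 21.1 / 2 = 10.55 cm
195.1 = 1.118 × 10⁻⁵ × 10.55 × N²
N² = 195.1 / (11.7949 × 10⁻⁵) = 1,654,105
N ≈ √1,654,105 ≈ 1,286.1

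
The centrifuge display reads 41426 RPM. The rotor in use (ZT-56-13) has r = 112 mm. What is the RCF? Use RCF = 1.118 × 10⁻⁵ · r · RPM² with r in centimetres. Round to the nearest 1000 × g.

≈ 215000 g

r = 112 mm = 11.2 cm
RCF = 1.118 × 10⁻⁵ × r × N²
RCF = 1.118 × 10⁻⁵ × 11.2 × (41426)² = 1.118 × 10⁻⁵ × 11.2 × 1,716,113,476 ≈ 214,884.9 × g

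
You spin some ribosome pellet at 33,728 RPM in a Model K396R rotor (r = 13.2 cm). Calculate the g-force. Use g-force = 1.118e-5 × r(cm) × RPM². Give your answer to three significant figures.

168000 g

RCF = 1.118 × 10⁻⁵ × 13.2 × (33728)² = 1.118 × 10⁻⁵ × 13.2 × 1,137,577,984 ≈ 167,879.2 × g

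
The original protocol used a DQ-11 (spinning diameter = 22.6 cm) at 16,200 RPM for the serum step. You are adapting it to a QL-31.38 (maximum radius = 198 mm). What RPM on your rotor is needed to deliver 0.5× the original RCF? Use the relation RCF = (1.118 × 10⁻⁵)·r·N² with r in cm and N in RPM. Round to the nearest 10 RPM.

Original rotor: r = 22.6 / 2 = 11.3 cm
RCF_original = 1.118 × 10⁻⁵ × 11.3 × (16200)² = 1.118 × 10⁻⁵ × 11.3 × 262,440,000 ≈ 33,155.1 × g
Target RCF = 0.5 × 33,155.1 ≈ 16,577.5 × g
Your rotor: r = 198 mm = 19.8 cm
16,577.5 = 1.118 × 10⁻⁵ × 19.8 × N²
N² = 16,577.5 / (22.1364 × 10⁻⁵) = 74,887,967
N ≈ √74,887,967 ≈ 8,653.8

≈ 8650 RPM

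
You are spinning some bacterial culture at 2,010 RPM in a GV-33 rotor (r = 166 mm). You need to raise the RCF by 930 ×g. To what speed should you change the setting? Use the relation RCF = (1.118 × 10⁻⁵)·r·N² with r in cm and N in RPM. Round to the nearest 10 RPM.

r = 166 mm = 16.6 cm
Current RCF = 1.118 × 10⁻⁵ × 16.6 × (2010)² = 1.118 × 10⁻⁵ × 16.6 × 4,040,100 ≈ 749.8 × g
Target RCF = 749.8 + 930 = 1,679.8 × g
N² = 1,679.8 / (18.5588 × 10⁻⁵) = 9,051,232
N ≈ √9,051,232 ≈ 3,008.5

N₂ ≈ 3010 RPM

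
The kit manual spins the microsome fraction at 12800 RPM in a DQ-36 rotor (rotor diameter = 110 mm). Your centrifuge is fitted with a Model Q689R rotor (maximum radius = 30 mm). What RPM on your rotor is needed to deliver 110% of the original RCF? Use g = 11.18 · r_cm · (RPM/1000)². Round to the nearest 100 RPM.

Original rotor: r = 110 mm / 2 = 55 mm = 5.5 cm
RCF = 11.18 × r × (N/1000)²
RCF_original = 11.18 × 5.5 × (12.8)² = 11.18 × 5.5 × 163.84 ≈ 10,074.5 × g
Target RCF = 1.1 × 10,074.5 ≈ 11,082 × g
Your rotor: r = 30 mm = 3.0 cm
11,082 = 11.18 × 3 × (N/1000)²
(N/1000)² = 11,082 / 33.54 = 330.4114
N = 1000 × √330.4114 ≈ 18,177.2

18200 RPM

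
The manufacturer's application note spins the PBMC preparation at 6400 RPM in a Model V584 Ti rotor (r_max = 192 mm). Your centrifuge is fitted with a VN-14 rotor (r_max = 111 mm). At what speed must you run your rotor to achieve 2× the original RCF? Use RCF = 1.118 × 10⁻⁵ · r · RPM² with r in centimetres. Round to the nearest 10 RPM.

≈ 11900 RPM

Original rotor: r = 192 mm = 19.2 cm
RCF = 1.118 × 10⁻⁵ × r × N²
RCF_original = 1.118 × 10⁻⁵ × 19.2 × (6400)² = 1.118 × 10⁻⁵ × 19.2 × 40,960,000 ≈ 8,792.3 × g
Target RCF = 2 × 8,792.3 ≈ 17,584.6 × g
Your rotor: r = 111 mm = 11.1 cm
17,584.6 = 1.118 × 10⁻⁵ × 11.1 × N²
N² = 17,584.6 / (12.4098 × 10⁻⁵) = 141,699,302
N ≈ √141,699,302 ≈ 11,903.8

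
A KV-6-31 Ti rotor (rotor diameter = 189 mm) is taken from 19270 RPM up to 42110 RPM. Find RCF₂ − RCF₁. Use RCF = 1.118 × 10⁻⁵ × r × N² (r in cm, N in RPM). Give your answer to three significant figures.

≈ 148000 x g

r = 189 mm / 2 = 94.5 mm = 9.45 cm
RCF₁ = 1.118 × 10⁻⁵ × 9.45 × (19270)² = 1.118 × 10⁻⁵ × 9.45 × 371,332,900 ≈ 39,231.7 × g
RCF₂ = 1.118 × 10⁻⁵ × 9.45 × (42110)² = 1.118 × 10⁻⁵ × 9.45 × 1,773,252,100 ≈ 187,345.9 × g
Increase = 187,345.9 − 39,231.7 = 148,114.2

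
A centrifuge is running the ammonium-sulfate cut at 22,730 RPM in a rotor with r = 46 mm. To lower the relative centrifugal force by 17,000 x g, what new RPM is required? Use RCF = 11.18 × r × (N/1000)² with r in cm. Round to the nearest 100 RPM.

r = 46 mm = 4.6 cm
Current RCF = 11.18 × 4.6 × (22.73)² = 11.18 × 4.6 × 516.6529 ≈ 26,570.4 × g
Target RCF = 26,570.4 − 17,000 = 9,570.4 × g
(N/1000)² = 9,570.4 / 51.428 = 186.0932
N = 1000 × √186.0932 ≈ 13,641.6

N₂ ≈ 13600 RPM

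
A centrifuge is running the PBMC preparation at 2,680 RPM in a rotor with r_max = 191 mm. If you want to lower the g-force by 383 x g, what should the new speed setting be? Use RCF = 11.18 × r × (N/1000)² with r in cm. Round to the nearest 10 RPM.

r = 191 mm = 19.1 cm
Current RCF = 11.18 × 19.1 × (2.68)² = 11.18 × 19.1 × 7.1824 ≈ 1,533.7 × g
Target RCF = 1,533.7 − 383 = 1,150.7 × g
(N/1000)² = 1,150.7 / 213.538 = 5.388736
N = 1000 × √5.388736 ≈ 2,321.4

2320 RPM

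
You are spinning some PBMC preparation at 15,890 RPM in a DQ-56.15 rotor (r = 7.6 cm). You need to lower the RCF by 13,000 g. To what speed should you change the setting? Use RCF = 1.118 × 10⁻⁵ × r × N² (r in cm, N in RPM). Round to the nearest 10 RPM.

Current RCF = 1.118 × 10⁻⁵ × 7.6 × (15890)² = 1.118 × 10⁻⁵ × 7.6 × 252,492,100 ≈ 21,453.7 × g
Target RCF = 21,453.7 − 13,000 = 8,453.7 × g
N² = 8,453.7 / (8.4968 × 10⁻⁵) = 99,492,750
N ≈ √99,492,750 ≈ 9,974.6

9970 RPM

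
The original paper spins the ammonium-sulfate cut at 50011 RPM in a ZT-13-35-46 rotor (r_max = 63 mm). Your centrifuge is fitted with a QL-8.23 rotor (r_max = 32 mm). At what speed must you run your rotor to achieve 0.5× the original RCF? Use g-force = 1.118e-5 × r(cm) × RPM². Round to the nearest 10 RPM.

Original rotor: r = 63 mm = 6.3 cm
RCF = 1.118 × 10⁻⁵ × r × N²
RCF_original = 1.118 × 10⁻⁵ × 6.3 × (50011)² = 1.118 × 10⁻⁵ × 6.3 × 2,501,100,121 ≈ 176,162.5 × g
Target RCF = 0.5 × 176,162.5 ≈ 88,081.2 × g
Your rotor: r = 32 mm = 3.2 cm
88,081.2 = 1.118 × 10⁻⁵ × 3.2 × N²
N² = 88,081.2 / (3.5776 × 10⁻⁵) = 2,462,019,231
N ≈ √2,462,019,231 ≈ 49,618.7

≈ 49620 RPM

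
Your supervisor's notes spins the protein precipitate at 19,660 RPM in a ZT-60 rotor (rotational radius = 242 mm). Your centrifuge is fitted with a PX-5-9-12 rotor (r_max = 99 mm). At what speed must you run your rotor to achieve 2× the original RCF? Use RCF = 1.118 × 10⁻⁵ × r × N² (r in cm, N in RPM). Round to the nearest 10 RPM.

≈ 43470 RPM

Original rotor: r = 242 mm = 24.2 cm
RCF_original = 1.118 × 10⁻⁵ × 24.2 × (19660)² = 1.118 × 10⁻⁵ × 24.2 × 386,515,600 ≈ 104,574.1 × g
Target RCF = 2 × 104,574.1 ≈ 209,148.2 × g
Your rotor: r = 99 mm = 9.9 cm
209,148.2 = 1.118 × 10⁻⁵ × 9.9 × N²
N² = 209,148.2 / (11.0682 × 10⁻⁵) = 1,889,631,557
N ≈ √1,889,631,557 ≈ 43,469.9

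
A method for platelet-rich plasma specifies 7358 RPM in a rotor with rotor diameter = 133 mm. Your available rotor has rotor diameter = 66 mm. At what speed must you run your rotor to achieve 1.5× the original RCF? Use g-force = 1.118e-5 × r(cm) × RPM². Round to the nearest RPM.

Original rotor: r = 133 mm / 2 = 66.5 mm = 6.65 cm
RCF = 1.118 × 10⁻⁵ × r × N²
RCF_original = 1.118 × 10⁻⁵ × 6.65 × (7358)² = 1.118 × 10⁻⁵ × 6.65 × 54,140,164 ≈ 4,025.2 × g
Target RCF = 1.5 × 4,025.2 ≈ 6,037.8 × g
Your rotor: r = 66 mm / 2 = 33 mm = 3.3 cm
6,037.8 = 1.118 × 10⁻⁵ × 3.3 × N²
N² = 6,037.8 / (3.6894 × 10⁻⁵) = 163,652,626
N ≈ √163,652,626 ≈ 12,792.7

12793 RPM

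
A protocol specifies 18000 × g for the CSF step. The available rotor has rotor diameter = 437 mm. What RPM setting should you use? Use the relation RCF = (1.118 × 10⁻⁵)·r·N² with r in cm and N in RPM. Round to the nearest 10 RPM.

r = 437 mm / 2 = 218.5 mm = 21.85 cm
18,000 = 1.118 × 10⁻⁵ × 21.85 × N²
N² = 18,000 / (24.4283 × 10⁻⁵) = 73,685,029
N ≈ √73,685,029 ≈ 8,584.0

≈ 8580 RPM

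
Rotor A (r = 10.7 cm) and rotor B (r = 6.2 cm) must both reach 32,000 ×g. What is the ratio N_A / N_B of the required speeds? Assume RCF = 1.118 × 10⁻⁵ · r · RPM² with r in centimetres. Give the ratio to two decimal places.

At fixed RCF, N ∝ 1/√r, so N_A/N_B = √(r_B/r_A) = √(6.2/10.7) = √0.579439 = 0.7612.

0.76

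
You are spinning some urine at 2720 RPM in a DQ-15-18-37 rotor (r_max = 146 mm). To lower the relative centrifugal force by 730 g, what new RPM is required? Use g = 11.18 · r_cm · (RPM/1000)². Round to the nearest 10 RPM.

N₂ ≈ 1710 RPM

r = 146 mm = 14.6 cm
Current RCF = 11.18 × 14.6 × (2.72)² = 11.18 × 14.6 × 7.3984 ≈ 1,207.6 × g
Target RCF = 1,207.6 − 730 = 477.6 × g
(N/1000)² = 477.6 / 163.228 = 2.925969
N = 1000 × √2.925969 ≈ 1,710.5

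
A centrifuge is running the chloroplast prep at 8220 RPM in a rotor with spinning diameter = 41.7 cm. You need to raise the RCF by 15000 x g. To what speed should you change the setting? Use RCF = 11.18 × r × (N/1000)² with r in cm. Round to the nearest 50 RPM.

≈ 11500 RPM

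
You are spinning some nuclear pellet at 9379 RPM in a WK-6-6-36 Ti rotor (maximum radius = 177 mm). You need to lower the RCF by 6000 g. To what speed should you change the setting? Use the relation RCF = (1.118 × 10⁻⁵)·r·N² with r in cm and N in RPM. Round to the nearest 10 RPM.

r = 177 mm = 17.7 cm
Current RCF = 1.118 × 10⁻⁵ × 17.7 × (9379)² = 1.118 × 10⁻⁵ × 17.7 × 87,965,641 ≈ 17,407.2 × g
Target RCF = 17,407.2 − 6,000 = 11,407.2 × g
N² = 11,407.2 / (19.7886 × 10⁻⁵) = 57,645,311
N ≈ √57,645,311 ≈ 7,592.5

≈ 7590 RPM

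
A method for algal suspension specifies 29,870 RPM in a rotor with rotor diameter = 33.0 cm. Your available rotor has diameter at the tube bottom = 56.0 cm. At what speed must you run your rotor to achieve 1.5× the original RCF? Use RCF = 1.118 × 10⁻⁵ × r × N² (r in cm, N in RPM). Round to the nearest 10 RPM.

≈ 28080 RPM

Original rotor: r = 33.0 / 2 = 16.5 cm
RCF_original = 1.118 × 10⁻⁵ × 16.5 × (29870)² = 1.118 × 10⁻⁵ × 16.5 × 892,216,900 ≈ 164,587.3 × g
Target RCF = 1.5 × 164,587.3 ≈ 246,880.9 × g
Your rotor: r = 56.0 / 2 = 28 cm
246,880.9 = 1.118 × 10⁻⁵ × 28 × N²
N² = 246,880.9 / (31.304 × 10⁻⁵) = 788,656,082
N ≈ √788,656,082 ≈ 28,083.0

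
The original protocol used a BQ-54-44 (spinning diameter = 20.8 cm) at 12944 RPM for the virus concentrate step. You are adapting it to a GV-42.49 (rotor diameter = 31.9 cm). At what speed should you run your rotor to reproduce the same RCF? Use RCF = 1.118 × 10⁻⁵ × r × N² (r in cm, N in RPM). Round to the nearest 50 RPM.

Original rotor: r = 20.8 / 2 = 10.4 cm
RCF_original = 1.118 × 10⁻⁵ × 10.4 × (12944)² = 1.118 × 10⁻⁵ × 10.4 × 167,547,136 ≈ 19,481 × g
Your rotor: r = 31.9 / 2 = 15.95 cm
19,481 = 1.118 × 10⁻⁵ × 15.95 × N²
N² = 19,481 / (17.8321 × 10⁻⁵) = 109,246,808
N ≈ √109,246,808 ≈ 10,452.1

≈ 10450 RPM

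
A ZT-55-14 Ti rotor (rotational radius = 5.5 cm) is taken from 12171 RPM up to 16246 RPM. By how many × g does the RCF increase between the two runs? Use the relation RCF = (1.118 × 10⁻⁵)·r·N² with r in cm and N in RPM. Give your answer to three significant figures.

7120 × g

RCF₁ = 1.118 × 10⁻⁵ × 5.5 × (12171)² = 1.118 × 10⁻⁵ × 5.5 × 148,133,241 ≈ 9,108.7 × g
RCF₂ = 1.118 × 10⁻⁵ × 5.5 × (16246)² = 1.118 × 10⁻⁵ × 5.5 × 263,932,516 ≈ 16,229.2 × g
Increase = 16,229.2 − 9,108.7 = 7,120.5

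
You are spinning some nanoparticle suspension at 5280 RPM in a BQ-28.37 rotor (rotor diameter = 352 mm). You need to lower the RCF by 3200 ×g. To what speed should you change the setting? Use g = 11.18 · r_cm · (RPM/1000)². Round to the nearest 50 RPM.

3400 RPM

r = 352 mm / 2 = 176 mm = 17.6 cm
Current RCF = 11.18 × 17.6 × (5.28)² = 11.18 × 17.6 × 27.8784 ≈ 5,485.6 × g
Target RCF = 5,485.6 − 3,200 = 2,285.6 × g
(N/1000)² = 2,285.6 / 196.768 = 11.61571
N = 1000 × √11.61571 ≈ 3,408.2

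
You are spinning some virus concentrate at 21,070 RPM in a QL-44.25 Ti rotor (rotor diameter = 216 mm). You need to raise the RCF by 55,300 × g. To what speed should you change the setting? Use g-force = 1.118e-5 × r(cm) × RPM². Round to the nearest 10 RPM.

r = 216 mm / 2 = 108 mm = 10.8 cm
Current RCF = 1.118 × 10⁻⁵ × 10.8 × (21070)² = 1.118 × 10⁻⁵ × 10.8 × 443,944,900 ≈ 53,603.7 × g
Target RCF = 53,603.7 + 55,300 = 108,903.7 × g
N² = 108,903.7 / (12.0744 × 10⁻⁵) = 901,938,813
N ≈ √901,938,813 ≈ 30,032.3

≈ 30030 RPM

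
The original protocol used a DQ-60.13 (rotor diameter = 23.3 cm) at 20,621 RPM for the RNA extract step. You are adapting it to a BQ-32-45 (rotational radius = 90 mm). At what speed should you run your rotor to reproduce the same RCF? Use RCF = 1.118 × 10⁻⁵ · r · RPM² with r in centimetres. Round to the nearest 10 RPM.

Original rotor: r = 23.3 / 2 = 11.65 cm
RCF_original = 1.118 × 10⁻⁵ × 11.65 × (20621)² = 1.118 × 10⁻⁵ × 11.65 × 425,225,641 ≈ 55,384.4 × g
Your rotor: r = 90 mm = 9.0 cm
55,384.4 = 1.118 × 10⁻⁵ × 9 × N²
N² = 55,384.4 / (10.062 × 10⁻⁵) = 550,431,326
N ≈ √550,431,326 ≈ 23,461.3

≈ 23460 RPM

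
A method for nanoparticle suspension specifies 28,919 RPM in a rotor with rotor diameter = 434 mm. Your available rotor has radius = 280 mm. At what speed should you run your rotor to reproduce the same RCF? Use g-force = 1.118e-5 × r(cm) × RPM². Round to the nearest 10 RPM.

Original rotor: r = 434 mm / 2 = 217 mm = 21.7 cm
RCF_original = 1.118 × 10⁻⁵ × 21.7 × (28919)² = 1.118 × 10⁻⁵ × 21.7 × 836,308,561 ≈ 202,893.5 × g
Your rotor: r = 280 mm = 28.0 cm
202,893.5 = 1.118 × 10⁻⁵ × 28 × N²
N² = 202,893.5 / (31.304 × 10⁻⁵) = 648,139,215
N ≈ √648,139,215 ≈ 25,458.6

≈ 25460 RPM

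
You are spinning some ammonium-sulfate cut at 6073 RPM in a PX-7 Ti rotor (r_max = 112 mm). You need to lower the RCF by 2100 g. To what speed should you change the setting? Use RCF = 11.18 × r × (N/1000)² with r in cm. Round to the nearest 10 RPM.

r = 112 mm = 11.2 cm
Current RCF = 11.18 × 11.2 × (6.073)² = 11.18 × 11.2 × 36.881329 ≈ 4,618.1 × g
Target RCF = 4,618.1 − 2,100 = 2,518.1 × g
(N/1000)² = 2,518.1 / 125.216 = 20.11005
N = 1000 × √20.11005 ≈ 4,484.4

≈ 4480 RPM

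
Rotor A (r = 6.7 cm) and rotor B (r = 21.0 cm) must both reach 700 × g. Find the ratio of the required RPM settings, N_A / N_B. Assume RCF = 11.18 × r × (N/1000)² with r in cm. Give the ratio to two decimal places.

1.77

At fixed RCF, N ∝ 1/√r, so N_A/N_B = √(r_B/r_A) = √(21.0/6.7) = √3.134328 = 1.7704.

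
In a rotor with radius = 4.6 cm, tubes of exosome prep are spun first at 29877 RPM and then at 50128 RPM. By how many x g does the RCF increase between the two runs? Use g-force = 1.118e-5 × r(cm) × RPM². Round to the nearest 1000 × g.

≈ 83000 x g

RCF₁ = 1.118 × 10⁻⁵ × 4.6 × (29877)² = 1.118 × 10⁻⁵ × 4.6 × 892,635,129 ≈ 45,906.4 × g
RCF₂ = 1.118 × 10⁻⁵ × 4.6 × (50128)² = 1.118 × 10⁻⁵ × 4.6 × 2,512,816,384 ≈ 129,229.1 × g
Increase = 129,229.1 − 45,906.4 = 83,322.7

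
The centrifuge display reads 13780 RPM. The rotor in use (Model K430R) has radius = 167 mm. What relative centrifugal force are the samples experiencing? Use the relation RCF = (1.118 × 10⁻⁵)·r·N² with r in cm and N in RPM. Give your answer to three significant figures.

r = 167 mm = 16.7 cm
RCF = 1.118 × 10⁻⁵ × 16.7 × (13780)² = 1.118 × 10⁻⁵ × 16.7 × 189,888,400 ≈ 35,453.3 × g

35500 ×g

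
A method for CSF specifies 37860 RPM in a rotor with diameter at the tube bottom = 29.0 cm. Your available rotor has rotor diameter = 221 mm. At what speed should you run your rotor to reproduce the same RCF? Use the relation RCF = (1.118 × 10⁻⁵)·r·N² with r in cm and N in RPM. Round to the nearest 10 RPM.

≈ 43370 RPM

Original rotor: r = 29.0 / 2 = 14.5 cm
RCF_original = 1.118 × 10⁻⁵ × 14.5 × (37860)² = 1.118 × 10⁻⁵ × 14.5 × 1,433,379,600 ≈ 232,365.2 × g
Your rotor: r = 221 mm / 2 = 110.5 mm = 11.05 cm
232,365.2 = 1.118 × 10⁻⁵ × 11.05 × N²
N² = 232,365.2 / (12.3539 × 10⁻⁵) = 1,880,905,625
N ≈ √1,880,905,625 ≈ 43,369.4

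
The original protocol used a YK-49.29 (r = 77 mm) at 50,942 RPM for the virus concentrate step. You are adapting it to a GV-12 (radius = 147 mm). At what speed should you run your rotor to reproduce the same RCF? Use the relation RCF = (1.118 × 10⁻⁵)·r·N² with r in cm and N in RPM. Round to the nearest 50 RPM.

36850 RPM

Original rotor: r = 77 mm = 7.7 cm
RCF = 1.118 × 10⁻⁵ × r × N²
RCF_original = 1.118 × 10⁻⁵ × 7.7 × (50942)² = 1.118 × 10⁻⁵ × 7.7 × 2,595,087,364 ≈ 223,400.7 × g
Your rotor: r = 147 mm = 14.7 cm
223,400.7 = 1.118 × 10⁻⁵ × 14.7 × N²
N² = 223,400.7 / (16.4346 × 10⁻⁵) = 1,359,331,532
N ≈ √1,359,331,532 ≈ 36,869.1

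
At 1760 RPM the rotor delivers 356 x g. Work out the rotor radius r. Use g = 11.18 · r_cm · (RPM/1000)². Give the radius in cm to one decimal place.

r ≈ 10.3 cm

356 = 11.18 × r × (1.76)²
r = 356 / (11.18 × 3.0976) = 356 / 34.63117 ≈ 10.280 cm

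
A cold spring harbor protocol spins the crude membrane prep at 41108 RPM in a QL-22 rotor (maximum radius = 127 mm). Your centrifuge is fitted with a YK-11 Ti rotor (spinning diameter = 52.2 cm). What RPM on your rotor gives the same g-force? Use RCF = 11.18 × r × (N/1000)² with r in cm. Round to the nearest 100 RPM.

≈ 28700 RPM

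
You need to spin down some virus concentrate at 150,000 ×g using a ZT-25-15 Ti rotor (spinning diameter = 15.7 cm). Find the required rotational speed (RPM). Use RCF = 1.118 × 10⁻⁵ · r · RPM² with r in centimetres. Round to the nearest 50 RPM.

41350 RPM

r = 15.7 / 2 = 7.85 cm
RCF = 1.118 × 10⁻⁵ × r × N²
150,000 = 1.118 × 10⁻⁵ × 7.85 × N²
N² = 150,000 / (8.7763 × 10⁻⁵) = 1,709,148,502
N ≈ √1,709,148,502 ≈ 41,341.8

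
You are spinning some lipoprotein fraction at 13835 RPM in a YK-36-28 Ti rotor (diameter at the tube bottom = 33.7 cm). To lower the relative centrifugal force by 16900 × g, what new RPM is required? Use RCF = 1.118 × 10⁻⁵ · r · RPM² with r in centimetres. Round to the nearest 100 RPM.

r = 33.7 / 2 = 16.85 cm
Current RCF = 1.118 × 10⁻⁵ × 16.85 × (13835)² = 1.118 × 10⁻⁵ × 16.85 × 191,407,225 ≈ 36,057.9 × g
Target RCF = 36,057.9 − 16,900 = 19,157.9 × g
N² = 19,157.9 / (18.8383 × 10⁻⁵) = 101,696,544
N ≈ √101,696,544 ≈ 10,084.5

≈ 10100 RPM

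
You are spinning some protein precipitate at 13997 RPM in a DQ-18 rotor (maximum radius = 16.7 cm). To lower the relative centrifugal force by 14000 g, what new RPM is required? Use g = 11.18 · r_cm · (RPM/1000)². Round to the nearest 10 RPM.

Current RCF = 11.18 × 16.7 × (13.997)² = 11.18 × 16.7 × 195.916009 ≈ 36,578.7 × g
Target RCF = 36,578.7 − 14,000 = 22,578.7 × g
(N/1000)² = 22,578.7 / 186.706 = 120.9318
N = 1000 × √120.9318 ≈ 10,996.9

11000 RPM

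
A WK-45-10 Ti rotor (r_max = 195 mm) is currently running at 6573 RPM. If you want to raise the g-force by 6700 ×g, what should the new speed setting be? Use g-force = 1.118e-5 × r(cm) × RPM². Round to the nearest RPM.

8599 RPM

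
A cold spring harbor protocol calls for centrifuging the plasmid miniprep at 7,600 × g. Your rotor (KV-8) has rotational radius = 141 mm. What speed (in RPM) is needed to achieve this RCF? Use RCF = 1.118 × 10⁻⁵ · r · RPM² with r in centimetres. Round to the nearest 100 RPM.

r = 141 mm = 14.1 cm
RCF = 1.118 × 10⁻⁵ × r × N²
7,600 = 1.118 × 10⁻⁵ × 14.1 × N²
N² = 7,600 / (15.7638 × 10⁻⁵) = 48,211,726
N ≈ √48,211,726 ≈ 6,943.5

≈ 6900 RPM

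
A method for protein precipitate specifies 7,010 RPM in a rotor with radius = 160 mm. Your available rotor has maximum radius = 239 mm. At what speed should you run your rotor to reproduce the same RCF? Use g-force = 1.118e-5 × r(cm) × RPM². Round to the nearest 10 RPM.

Original rotor: r = 160 mm = 16.0 cm
RCF_original = 1.118 × 10⁻⁵ × 16 × (7010)² = 1.118 × 10⁻⁵ × 16 × 49,140,100 ≈ 8,790.2 × g
Your rotor: r = 239 mm = 23.9 cm
8,790.2 = 1.118 × 10⁻⁵ × 23.9 × N²
N² = 8,790.2 / (26.7202 × 10⁻⁵) = 32,897,209
N ≈ √32,897,209 ≈ 5,735.6

≈ 5740 RPM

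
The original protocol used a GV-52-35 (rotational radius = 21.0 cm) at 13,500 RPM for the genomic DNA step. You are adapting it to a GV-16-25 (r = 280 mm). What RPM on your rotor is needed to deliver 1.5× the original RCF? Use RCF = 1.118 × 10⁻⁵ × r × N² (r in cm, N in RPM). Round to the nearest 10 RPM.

≈ 14320 RPM

RCF_original = 1.118 × 10⁻⁵ × 21 × (13500)² = 1.118 × 10⁻⁵ × 21 × 182,250,000 ≈ 42,788.7 × g
Target RCF = 1.5 × 42,788.7 ≈ 64,183 × g
Your rotor: r = 280 mm = 28.0 cm
64,183 = 1.118 × 10⁻⁵ × 28 × N²
N² = 64,183 / (31.304 × 10⁻⁵) = 205,031,306
N ≈ √205,031,306 ≈ 14,318.9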